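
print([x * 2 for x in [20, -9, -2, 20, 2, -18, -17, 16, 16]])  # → [40, -18, -4, 40, 4, -36, -34, 32, 32]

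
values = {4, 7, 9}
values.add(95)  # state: {4, 7, 9, 95}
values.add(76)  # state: {4, 7, 9, 76, 95}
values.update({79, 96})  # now {4, 7, 9, 76, 79, 95, 96}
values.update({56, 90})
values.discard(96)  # {4, 7, 9, 56, 76, 79, 90, 95}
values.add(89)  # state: {4, 7, 9, 56, 76, 79, 89, 90, 95}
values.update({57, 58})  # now {4, 7, 9, 56, 57, 58, 76, 79, 89, 90, 95}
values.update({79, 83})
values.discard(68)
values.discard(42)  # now {4, 7, 9, 56, 57, 58, 76, 79, 83, 89, 90, 95}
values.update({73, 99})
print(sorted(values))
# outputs [4, 7, 9, 56, 57, 58, 73, 76, 79, 83, 89, 90, 95, 99]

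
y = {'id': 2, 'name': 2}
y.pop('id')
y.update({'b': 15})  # {'name': 2, 'b': 15}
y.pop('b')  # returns 15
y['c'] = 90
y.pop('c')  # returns 90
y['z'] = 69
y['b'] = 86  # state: {'name': 2, 'z': 69, 'b': 86}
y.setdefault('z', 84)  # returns 69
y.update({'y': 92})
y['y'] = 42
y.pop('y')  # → 42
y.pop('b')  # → 86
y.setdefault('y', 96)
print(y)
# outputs {'name': 2, 'z': 69, 'y': 96}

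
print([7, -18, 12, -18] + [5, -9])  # [7, -18, 12, -18, 5, -9]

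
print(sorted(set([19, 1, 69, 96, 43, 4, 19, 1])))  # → [1, 4, 19, 43, 69, 96]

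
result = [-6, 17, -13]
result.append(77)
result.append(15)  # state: [-6, 17, -13, 77, 15]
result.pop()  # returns 15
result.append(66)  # [-6, 17, -13, 77, 66]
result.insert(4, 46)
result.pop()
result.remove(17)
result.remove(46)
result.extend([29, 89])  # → [-6, -13, 77, 29, 89]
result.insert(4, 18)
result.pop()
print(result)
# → [-6, -13, 77, 29, 18]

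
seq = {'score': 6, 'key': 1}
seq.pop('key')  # 1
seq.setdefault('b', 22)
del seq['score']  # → {'b': 22}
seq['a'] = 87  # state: {'b': 22, 'a': 87}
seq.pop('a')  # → 87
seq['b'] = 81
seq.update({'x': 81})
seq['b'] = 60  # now {'b': 60, 'x': 81}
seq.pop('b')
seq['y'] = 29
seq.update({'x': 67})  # {'x': 67, 'y': 29}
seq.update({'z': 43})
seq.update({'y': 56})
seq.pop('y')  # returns 56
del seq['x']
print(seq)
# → {'z': 43}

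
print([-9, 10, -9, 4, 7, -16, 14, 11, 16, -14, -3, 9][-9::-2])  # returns [4, 10]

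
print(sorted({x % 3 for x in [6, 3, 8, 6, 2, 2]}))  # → [0, 2]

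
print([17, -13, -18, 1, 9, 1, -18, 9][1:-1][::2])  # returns [-13, 1, 1]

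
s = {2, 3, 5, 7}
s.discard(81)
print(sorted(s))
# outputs [2, 3, 5, 7]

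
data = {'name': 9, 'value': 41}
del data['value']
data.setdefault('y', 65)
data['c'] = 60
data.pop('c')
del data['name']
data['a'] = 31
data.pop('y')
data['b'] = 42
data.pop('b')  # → 42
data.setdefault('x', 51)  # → 51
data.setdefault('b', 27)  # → 27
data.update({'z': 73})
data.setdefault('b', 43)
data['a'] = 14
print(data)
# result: {'a': 14, 'x': 51, 'b': 27, 'z': 73}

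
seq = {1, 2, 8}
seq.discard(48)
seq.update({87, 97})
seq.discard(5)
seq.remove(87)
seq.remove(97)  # {1, 2, 8}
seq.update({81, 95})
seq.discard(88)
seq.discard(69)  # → {1, 2, 8, 81, 95}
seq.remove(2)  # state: {1, 8, 81, 95}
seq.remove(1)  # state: {8, 81, 95}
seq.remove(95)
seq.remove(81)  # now {8}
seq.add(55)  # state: {8, 55}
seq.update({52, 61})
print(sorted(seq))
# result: [8, 52, 55, 61]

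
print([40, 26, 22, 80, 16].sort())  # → None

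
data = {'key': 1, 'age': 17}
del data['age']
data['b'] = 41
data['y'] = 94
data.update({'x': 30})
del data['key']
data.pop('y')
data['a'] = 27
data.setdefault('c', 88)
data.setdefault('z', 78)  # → 78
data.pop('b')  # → 41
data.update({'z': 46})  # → {'x': 30, 'a': 27, 'c': 88, 'z': 46}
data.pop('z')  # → 46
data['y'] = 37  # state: {'x': 30, 'a': 27, 'c': 88, 'y': 37}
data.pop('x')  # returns 30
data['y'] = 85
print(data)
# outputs {'a': 27, 'c': 88, 'y': 85}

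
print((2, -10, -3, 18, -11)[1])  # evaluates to -10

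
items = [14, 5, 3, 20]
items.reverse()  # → [20, 3, 5, 14]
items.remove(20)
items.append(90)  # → [3, 5, 14, 90]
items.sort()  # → [3, 5, 14, 90]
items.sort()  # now [3, 5, 14, 90]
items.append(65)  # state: [3, 5, 14, 90, 65]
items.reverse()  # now [65, 90, 14, 5, 3]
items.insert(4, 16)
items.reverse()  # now [3, 16, 5, 14, 90, 65]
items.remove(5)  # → [3, 16, 14, 90, 65]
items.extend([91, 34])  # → [3, 16, 14, 90, 65, 91, 34]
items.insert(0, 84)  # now [84, 3, 16, 14, 90, 65, 91, 34]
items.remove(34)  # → [84, 3, 16, 14, 90, 65, 91]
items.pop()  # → 91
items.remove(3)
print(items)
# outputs [84, 16, 14, 90, 65]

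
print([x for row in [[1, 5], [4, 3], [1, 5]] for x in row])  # [1, 5, 4, 3, 1, 5]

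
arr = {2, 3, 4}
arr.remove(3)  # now {2, 4}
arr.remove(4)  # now {2}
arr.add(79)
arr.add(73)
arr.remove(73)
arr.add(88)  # {2, 79, 88}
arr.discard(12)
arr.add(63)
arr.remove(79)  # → {2, 63, 88}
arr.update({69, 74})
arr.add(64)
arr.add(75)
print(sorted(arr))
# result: [2, 63, 64, 69, 74, 75, 88]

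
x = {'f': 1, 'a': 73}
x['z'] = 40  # {'f': 1, 'a': 73, 'z': 40}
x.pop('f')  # 1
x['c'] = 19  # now {'a': 73, 'z': 40, 'c': 19}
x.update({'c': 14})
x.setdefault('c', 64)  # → 14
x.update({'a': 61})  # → {'a': 61, 'z': 40, 'c': 14}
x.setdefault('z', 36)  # 40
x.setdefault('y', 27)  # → 27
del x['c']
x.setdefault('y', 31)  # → 27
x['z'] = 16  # {'a': 61, 'z': 16, 'y': 27}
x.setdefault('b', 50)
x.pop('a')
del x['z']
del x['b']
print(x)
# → {'y': 27}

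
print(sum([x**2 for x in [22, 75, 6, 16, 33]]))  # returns 7490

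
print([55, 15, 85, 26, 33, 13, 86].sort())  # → None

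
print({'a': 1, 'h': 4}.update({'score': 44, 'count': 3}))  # None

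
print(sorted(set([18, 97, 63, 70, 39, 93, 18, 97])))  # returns [18, 39, 63, 70, 93, 97]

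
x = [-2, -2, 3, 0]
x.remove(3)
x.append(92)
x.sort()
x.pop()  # 92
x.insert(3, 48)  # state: [-2, -2, 0, 48]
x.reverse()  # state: [48, 0, -2, -2]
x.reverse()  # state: [-2, -2, 0, 48]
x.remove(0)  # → [-2, -2, 48]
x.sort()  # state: [-2, -2, 48]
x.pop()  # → 48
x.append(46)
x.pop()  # 46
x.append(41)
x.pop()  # 41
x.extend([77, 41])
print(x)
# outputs [-2, -2, 77, 41]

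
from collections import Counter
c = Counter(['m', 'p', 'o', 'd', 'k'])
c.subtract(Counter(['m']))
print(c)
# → Counter({'p': 1, 'o': 1, 'd': 1, 'k': 1, 'm': 0})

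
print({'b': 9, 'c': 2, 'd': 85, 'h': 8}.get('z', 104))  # 104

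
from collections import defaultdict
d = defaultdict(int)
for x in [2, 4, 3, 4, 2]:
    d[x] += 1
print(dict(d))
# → {2: 2, 4: 2, 3: 1}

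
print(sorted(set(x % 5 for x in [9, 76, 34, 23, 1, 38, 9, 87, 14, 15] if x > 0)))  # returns [0, 1, 2, 3, 4]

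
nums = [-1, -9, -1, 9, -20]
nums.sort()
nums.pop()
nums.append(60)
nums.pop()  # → 60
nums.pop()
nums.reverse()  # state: [-1, -9, -20]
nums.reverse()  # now [-20, -9, -1]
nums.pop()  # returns -1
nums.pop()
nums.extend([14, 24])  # [-20, 14, 24]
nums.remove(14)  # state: [-20, 24]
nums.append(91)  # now [-20, 24, 91]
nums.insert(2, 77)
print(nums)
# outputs [-20, 24, 77, 91]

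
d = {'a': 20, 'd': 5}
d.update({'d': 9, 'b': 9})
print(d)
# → {'a': 20, 'd': 9, 'b': 9}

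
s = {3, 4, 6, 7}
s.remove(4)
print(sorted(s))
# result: [3, 6, 7]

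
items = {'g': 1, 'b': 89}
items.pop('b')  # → 89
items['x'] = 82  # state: {'g': 1, 'x': 82}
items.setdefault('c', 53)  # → 53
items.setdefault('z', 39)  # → 39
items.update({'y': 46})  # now {'g': 1, 'x': 82, 'c': 53, 'z': 39, 'y': 46}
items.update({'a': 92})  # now {'g': 1, 'x': 82, 'c': 53, 'z': 39, 'y': 46, 'a': 92}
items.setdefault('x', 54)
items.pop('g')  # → 1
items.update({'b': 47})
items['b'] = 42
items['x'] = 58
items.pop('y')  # 46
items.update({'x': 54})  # {'x': 54, 'c': 53, 'z': 39, 'a': 92, 'b': 42}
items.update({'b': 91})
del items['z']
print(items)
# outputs {'x': 54, 'c': 53, 'a': 92, 'b': 91}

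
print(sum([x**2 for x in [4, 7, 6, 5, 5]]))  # 151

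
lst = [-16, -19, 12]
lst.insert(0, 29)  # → [29, -16, -19, 12]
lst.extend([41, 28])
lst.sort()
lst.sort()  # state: [-19, -16, 12, 28, 29, 41]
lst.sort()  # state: [-19, -16, 12, 28, 29, 41]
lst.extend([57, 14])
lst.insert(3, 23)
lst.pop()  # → 14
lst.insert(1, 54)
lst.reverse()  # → [57, 41, 29, 28, 23, 12, -16, 54, -19]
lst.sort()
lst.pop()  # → 57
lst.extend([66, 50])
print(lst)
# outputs [-19, -16, 12, 23, 28, 29, 41, 54, 66, 50]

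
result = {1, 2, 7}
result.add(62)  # {1, 2, 7, 62}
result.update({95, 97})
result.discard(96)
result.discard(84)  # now {1, 2, 7, 62, 95, 97}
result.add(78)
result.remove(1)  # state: {2, 7, 62, 78, 95, 97}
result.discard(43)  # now {2, 7, 62, 78, 95, 97}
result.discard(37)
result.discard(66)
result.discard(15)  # {2, 7, 62, 78, 95, 97}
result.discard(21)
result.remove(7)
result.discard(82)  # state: {2, 62, 78, 95, 97}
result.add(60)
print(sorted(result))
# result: [2, 60, 62, 78, 95, 97]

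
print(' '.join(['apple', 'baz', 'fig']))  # apple baz fig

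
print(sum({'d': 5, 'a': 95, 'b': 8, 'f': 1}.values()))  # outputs 109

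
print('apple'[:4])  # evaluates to appl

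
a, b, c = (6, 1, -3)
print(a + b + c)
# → 4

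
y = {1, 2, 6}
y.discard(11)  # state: {1, 2, 6}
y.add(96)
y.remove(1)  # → {2, 6, 96}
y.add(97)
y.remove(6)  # {2, 96, 97}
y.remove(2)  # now {96, 97}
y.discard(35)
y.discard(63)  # {96, 97}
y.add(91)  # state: {91, 96, 97}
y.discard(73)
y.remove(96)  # {91, 97}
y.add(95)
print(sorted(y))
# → [91, 95, 97]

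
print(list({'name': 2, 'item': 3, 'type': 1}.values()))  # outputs [2, 3, 1]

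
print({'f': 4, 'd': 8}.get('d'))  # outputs 8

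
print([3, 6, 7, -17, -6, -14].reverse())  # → None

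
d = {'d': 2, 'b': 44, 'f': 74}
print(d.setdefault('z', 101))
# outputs 101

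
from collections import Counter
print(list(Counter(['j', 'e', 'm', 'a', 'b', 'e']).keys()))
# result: ['j', 'e', 'm', 'a', 'b']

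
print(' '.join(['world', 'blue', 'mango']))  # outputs world blue mango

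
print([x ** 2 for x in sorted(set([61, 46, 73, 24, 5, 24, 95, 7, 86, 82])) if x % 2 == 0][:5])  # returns [576, 2116, 6724, 7396]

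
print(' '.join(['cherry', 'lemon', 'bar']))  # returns cherry lemon bar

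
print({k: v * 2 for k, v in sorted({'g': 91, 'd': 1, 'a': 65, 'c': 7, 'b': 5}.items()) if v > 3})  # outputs {'a': 130, 'b': 10, 'c': 14, 'g': 182}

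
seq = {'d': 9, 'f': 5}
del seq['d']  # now {'f': 5}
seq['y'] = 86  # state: {'f': 5, 'y': 86}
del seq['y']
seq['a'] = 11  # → {'f': 5, 'a': 11}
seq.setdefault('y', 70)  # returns 70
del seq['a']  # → {'f': 5, 'y': 70}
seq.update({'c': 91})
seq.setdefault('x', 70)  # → 70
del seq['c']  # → {'f': 5, 'y': 70, 'x': 70}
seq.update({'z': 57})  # {'f': 5, 'y': 70, 'x': 70, 'z': 57}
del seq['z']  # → {'f': 5, 'y': 70, 'x': 70}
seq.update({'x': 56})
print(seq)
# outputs {'f': 5, 'y': 70, 'x': 56}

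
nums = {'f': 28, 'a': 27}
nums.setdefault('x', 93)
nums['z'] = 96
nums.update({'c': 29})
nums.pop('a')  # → 27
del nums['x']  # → {'f': 28, 'z': 96, 'c': 29}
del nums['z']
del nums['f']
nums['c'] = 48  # {'c': 48}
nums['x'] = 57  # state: {'c': 48, 'x': 57}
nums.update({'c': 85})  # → {'c': 85, 'x': 57}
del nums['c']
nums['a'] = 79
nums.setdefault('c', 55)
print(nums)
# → {'x': 57, 'a': 79, 'c': 55}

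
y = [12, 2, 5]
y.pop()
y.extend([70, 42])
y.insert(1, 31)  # [12, 31, 2, 70, 42]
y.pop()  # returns 42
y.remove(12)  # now [31, 2, 70]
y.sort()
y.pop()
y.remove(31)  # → [2]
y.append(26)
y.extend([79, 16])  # [2, 26, 79, 16]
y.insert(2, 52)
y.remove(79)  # [2, 26, 52, 16]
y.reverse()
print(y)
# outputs [16, 52, 26, 2]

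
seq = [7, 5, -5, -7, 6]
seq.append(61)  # [7, 5, -5, -7, 6, 61]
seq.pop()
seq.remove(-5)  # [7, 5, -7, 6]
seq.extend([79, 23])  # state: [7, 5, -7, 6, 79, 23]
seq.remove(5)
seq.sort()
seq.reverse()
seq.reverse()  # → [-7, 6, 7, 23, 79]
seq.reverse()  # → [79, 23, 7, 6, -7]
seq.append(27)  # [79, 23, 7, 6, -7, 27]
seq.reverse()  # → [27, -7, 6, 7, 23, 79]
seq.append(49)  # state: [27, -7, 6, 7, 23, 79, 49]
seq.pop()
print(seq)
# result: [27, -7, 6, 7, 23, 79]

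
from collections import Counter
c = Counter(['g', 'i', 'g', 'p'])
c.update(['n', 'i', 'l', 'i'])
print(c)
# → Counter({'i': 3, 'g': 2, 'p': 1, 'n': 1, 'l': 1})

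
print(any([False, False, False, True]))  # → True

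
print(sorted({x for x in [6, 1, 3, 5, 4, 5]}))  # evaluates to [1, 3, 4, 5, 6]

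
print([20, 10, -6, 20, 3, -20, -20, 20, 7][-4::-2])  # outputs [-20, 20, 10]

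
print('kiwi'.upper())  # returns KIWI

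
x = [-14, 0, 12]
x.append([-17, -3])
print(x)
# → [-14, 0, 12, [-17, -3]]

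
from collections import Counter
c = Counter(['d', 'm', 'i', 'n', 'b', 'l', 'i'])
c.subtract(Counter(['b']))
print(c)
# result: Counter({'i': 2, 'd': 1, 'm': 1, 'n': 1, 'l': 1, 'b': 0})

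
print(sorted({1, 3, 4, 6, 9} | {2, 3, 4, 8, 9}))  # [1, 2, 3, 4, 6, 8, 9]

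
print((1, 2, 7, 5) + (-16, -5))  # (1, 2, 7, 5, -16, -5)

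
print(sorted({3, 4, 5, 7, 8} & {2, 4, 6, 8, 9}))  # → [4, 8]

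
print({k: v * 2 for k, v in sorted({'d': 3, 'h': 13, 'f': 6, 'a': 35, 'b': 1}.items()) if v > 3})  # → {'a': 70, 'f': 12, 'h': 26}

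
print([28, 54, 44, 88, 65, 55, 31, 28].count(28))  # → 2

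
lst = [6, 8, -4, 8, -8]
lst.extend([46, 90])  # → [6, 8, -4, 8, -8, 46, 90]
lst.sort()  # [-8, -4, 6, 8, 8, 46, 90]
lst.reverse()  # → [90, 46, 8, 8, 6, -4, -8]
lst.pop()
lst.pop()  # -4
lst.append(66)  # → [90, 46, 8, 8, 6, 66]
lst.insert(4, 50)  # [90, 46, 8, 8, 50, 6, 66]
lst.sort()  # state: [6, 8, 8, 46, 50, 66, 90]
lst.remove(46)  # [6, 8, 8, 50, 66, 90]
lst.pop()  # 90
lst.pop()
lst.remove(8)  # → [6, 8, 50]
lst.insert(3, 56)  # [6, 8, 50, 56]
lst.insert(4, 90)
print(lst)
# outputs [6, 8, 50, 56, 90]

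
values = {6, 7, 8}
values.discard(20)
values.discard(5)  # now {6, 7, 8}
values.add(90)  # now {6, 7, 8, 90}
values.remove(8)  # {6, 7, 90}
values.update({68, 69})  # {6, 7, 68, 69, 90}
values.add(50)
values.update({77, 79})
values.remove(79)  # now {6, 7, 50, 68, 69, 77, 90}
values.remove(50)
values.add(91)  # {6, 7, 68, 69, 77, 90, 91}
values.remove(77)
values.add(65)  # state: {6, 7, 65, 68, 69, 90, 91}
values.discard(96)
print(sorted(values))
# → [6, 7, 65, 68, 69, 90, 91]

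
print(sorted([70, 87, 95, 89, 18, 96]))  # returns [18, 70, 87, 89, 95, 96]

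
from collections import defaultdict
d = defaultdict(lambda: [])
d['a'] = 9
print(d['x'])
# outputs []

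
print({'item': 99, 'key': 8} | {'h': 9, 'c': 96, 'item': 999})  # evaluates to {'item': 999, 'key': 8, 'h': 9, 'c': 96}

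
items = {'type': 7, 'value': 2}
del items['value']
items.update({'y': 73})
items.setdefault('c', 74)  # 74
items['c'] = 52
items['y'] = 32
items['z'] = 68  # {'type': 7, 'y': 32, 'c': 52, 'z': 68}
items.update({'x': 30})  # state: {'type': 7, 'y': 32, 'c': 52, 'z': 68, 'x': 30}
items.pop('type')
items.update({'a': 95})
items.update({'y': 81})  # {'y': 81, 'c': 52, 'z': 68, 'x': 30, 'a': 95}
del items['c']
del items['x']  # {'y': 81, 'z': 68, 'a': 95}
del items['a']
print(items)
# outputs {'y': 81, 'z': 68}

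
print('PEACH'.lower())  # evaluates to peach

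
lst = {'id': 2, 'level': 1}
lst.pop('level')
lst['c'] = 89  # {'id': 2, 'c': 89}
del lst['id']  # {'c': 89}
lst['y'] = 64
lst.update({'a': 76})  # {'c': 89, 'y': 64, 'a': 76}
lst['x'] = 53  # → {'c': 89, 'y': 64, 'a': 76, 'x': 53}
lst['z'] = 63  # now {'c': 89, 'y': 64, 'a': 76, 'x': 53, 'z': 63}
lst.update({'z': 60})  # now {'c': 89, 'y': 64, 'a': 76, 'x': 53, 'z': 60}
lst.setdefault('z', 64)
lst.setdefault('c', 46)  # 89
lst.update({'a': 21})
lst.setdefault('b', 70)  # 70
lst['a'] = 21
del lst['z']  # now {'c': 89, 'y': 64, 'a': 21, 'x': 53, 'b': 70}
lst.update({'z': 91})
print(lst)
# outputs {'c': 89, 'y': 64, 'a': 21, 'x': 53, 'b': 70, 'z': 91}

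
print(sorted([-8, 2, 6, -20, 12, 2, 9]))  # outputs [-20, -8, 2, 2, 6, 9, 12]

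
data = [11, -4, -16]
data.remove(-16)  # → [11, -4]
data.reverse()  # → [-4, 11]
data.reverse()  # [11, -4]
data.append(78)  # [11, -4, 78]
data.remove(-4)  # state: [11, 78]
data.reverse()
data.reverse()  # [11, 78]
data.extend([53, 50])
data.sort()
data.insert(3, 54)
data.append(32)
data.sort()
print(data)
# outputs [11, 32, 50, 53, 54, 78]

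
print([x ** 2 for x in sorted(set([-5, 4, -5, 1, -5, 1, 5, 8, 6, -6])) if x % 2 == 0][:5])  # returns [36, 16, 36, 64]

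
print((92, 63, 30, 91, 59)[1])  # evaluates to 63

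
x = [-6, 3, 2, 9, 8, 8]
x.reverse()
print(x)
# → [8, 8, 9, 2, 3, -6]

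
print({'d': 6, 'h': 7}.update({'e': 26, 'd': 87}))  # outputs None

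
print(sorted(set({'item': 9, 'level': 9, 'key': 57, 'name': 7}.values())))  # [7, 9, 57]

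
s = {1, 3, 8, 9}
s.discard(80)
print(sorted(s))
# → [1, 3, 8, 9]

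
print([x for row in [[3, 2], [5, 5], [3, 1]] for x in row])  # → [3, 2, 5, 5, 3, 1]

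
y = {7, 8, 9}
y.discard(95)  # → {7, 8, 9}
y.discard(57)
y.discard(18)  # {7, 8, 9}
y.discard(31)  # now {7, 8, 9}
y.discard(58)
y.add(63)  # {7, 8, 9, 63}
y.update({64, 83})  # {7, 8, 9, 63, 64, 83}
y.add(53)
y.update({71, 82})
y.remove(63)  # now {7, 8, 9, 53, 64, 71, 82, 83}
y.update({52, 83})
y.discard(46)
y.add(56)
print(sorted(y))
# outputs [7, 8, 9, 52, 53, 56, 64, 71, 82, 83]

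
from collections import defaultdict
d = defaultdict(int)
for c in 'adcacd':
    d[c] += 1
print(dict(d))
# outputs {'a': 2, 'd': 2, 'c': 2}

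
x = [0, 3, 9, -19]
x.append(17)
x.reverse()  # [17, -19, 9, 3, 0]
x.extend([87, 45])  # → [17, -19, 9, 3, 0, 87, 45]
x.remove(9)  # [17, -19, 3, 0, 87, 45]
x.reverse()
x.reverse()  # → [17, -19, 3, 0, 87, 45]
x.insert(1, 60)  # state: [17, 60, -19, 3, 0, 87, 45]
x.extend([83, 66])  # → [17, 60, -19, 3, 0, 87, 45, 83, 66]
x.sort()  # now [-19, 0, 3, 17, 45, 60, 66, 83, 87]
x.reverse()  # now [87, 83, 66, 60, 45, 17, 3, 0, -19]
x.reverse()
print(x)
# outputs [-19, 0, 3, 17, 45, 60, 66, 83, 87]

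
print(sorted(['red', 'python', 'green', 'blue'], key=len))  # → ['red', 'blue', 'green', 'python']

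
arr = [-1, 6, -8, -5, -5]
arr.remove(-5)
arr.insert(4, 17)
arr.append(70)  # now [-1, 6, -8, -5, 17, 70]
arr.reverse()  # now [70, 17, -5, -8, 6, -1]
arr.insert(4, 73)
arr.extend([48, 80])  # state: [70, 17, -5, -8, 73, 6, -1, 48, 80]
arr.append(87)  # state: [70, 17, -5, -8, 73, 6, -1, 48, 80, 87]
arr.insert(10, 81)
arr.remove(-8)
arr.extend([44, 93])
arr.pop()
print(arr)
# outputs [70, 17, -5, 73, 6, -1, 48, 80, 87, 81, 44]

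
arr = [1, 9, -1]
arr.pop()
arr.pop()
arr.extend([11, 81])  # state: [1, 11, 81]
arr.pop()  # 81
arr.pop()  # 11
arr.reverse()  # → [1]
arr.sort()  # [1]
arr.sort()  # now [1]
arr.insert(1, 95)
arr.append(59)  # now [1, 95, 59]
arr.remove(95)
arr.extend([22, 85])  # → [1, 59, 22, 85]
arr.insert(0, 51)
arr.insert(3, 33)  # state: [51, 1, 59, 33, 22, 85]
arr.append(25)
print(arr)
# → [51, 1, 59, 33, 22, 85, 25]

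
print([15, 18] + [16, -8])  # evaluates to [15, 18, 16, -8]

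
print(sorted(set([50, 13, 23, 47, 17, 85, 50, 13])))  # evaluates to [13, 17, 23, 47, 50, 85]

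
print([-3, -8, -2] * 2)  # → [-3, -8, -2, -3, -8, -2]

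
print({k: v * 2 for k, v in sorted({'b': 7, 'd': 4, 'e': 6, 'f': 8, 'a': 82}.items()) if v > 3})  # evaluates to {'a': 164, 'b': 14, 'd': 8, 'e': 12, 'f': 16}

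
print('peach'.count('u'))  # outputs 0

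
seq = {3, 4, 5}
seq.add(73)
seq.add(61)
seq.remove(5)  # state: {3, 4, 61, 73}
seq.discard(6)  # {3, 4, 61, 73}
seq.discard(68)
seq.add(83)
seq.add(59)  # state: {3, 4, 59, 61, 73, 83}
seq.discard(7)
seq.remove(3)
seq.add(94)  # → {4, 59, 61, 73, 83, 94}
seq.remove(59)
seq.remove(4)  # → {61, 73, 83, 94}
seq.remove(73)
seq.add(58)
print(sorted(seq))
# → [58, 61, 83, 94]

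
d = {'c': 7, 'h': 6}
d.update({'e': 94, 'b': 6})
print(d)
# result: {'c': 7, 'h': 6, 'e': 94, 'b': 6}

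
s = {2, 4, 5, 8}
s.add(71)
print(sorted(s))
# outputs [2, 4, 5, 8, 71]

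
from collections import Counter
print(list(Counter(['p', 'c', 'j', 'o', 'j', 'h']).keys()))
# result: ['p', 'c', 'j', 'o', 'h']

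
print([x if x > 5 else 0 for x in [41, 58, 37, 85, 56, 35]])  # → [41, 58, 37, 85, 56, 35]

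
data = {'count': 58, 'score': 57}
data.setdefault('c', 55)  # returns 55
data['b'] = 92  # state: {'count': 58, 'score': 57, 'c': 55, 'b': 92}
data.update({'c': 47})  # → {'count': 58, 'score': 57, 'c': 47, 'b': 92}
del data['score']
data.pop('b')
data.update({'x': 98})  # {'count': 58, 'c': 47, 'x': 98}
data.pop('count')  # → 58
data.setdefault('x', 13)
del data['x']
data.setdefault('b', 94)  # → 94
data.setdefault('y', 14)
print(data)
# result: {'c': 47, 'b': 94, 'y': 14}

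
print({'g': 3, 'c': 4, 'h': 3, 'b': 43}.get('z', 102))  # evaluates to 102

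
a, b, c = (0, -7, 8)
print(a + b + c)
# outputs 1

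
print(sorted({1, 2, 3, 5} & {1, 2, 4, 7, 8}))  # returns [1, 2]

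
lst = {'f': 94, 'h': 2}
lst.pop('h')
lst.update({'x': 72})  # {'f': 94, 'x': 72}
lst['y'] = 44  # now {'f': 94, 'x': 72, 'y': 44}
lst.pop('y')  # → 44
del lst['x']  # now {'f': 94}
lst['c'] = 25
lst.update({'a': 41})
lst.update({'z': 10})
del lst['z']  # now {'f': 94, 'c': 25, 'a': 41}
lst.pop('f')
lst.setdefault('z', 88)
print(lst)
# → {'c': 25, 'a': 41, 'z': 88}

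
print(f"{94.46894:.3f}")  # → 94.469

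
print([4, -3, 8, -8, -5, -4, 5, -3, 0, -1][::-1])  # [-1, 0, -3, 5, -4, -5, -8, 8, -3, 4]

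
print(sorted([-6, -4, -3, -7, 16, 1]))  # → [-7, -6, -4, -3, 1, 16]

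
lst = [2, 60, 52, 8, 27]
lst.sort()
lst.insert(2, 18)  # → [2, 8, 18, 27, 52, 60]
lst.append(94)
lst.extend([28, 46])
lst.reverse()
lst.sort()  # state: [2, 8, 18, 27, 28, 46, 52, 60, 94]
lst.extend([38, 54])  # [2, 8, 18, 27, 28, 46, 52, 60, 94, 38, 54]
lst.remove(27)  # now [2, 8, 18, 28, 46, 52, 60, 94, 38, 54]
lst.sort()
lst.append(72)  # [2, 8, 18, 28, 38, 46, 52, 54, 60, 94, 72]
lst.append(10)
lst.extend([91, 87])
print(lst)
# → [2, 8, 18, 28, 38, 46, 52, 54, 60, 94, 72, 10, 91, 87]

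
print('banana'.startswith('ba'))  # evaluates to True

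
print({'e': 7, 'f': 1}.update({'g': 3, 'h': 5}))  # None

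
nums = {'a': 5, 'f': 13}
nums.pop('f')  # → 13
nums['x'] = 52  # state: {'a': 5, 'x': 52}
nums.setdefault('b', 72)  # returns 72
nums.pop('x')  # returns 52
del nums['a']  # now {'b': 72}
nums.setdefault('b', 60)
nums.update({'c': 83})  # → {'b': 72, 'c': 83}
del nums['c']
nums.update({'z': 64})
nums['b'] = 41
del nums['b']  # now {'z': 64}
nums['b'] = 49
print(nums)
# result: {'z': 64, 'b': 49}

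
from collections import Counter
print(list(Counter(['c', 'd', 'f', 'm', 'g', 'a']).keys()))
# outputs ['c', 'd', 'f', 'm', 'g', 'a']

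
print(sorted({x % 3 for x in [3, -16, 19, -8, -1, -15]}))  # [0, 1, 2]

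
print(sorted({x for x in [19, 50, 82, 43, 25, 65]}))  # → [19, 25, 43, 50, 65, 82]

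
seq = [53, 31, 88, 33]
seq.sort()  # [31, 33, 53, 88]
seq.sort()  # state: [31, 33, 53, 88]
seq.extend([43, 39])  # [31, 33, 53, 88, 43, 39]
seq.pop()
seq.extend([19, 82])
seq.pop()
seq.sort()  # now [19, 31, 33, 43, 53, 88]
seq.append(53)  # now [19, 31, 33, 43, 53, 88, 53]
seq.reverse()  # [53, 88, 53, 43, 33, 31, 19]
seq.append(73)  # [53, 88, 53, 43, 33, 31, 19, 73]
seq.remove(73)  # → [53, 88, 53, 43, 33, 31, 19]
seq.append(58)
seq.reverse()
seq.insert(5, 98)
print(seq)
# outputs [58, 19, 31, 33, 43, 98, 53, 88, 53]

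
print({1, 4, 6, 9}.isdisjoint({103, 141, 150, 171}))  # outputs True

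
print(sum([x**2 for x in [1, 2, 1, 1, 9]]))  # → 88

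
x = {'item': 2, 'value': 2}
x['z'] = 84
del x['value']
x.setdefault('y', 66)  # 66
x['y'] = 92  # {'item': 2, 'z': 84, 'y': 92}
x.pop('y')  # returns 92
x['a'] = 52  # {'item': 2, 'z': 84, 'a': 52}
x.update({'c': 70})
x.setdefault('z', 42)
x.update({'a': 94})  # {'item': 2, 'z': 84, 'a': 94, 'c': 70}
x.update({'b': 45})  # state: {'item': 2, 'z': 84, 'a': 94, 'c': 70, 'b': 45}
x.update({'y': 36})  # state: {'item': 2, 'z': 84, 'a': 94, 'c': 70, 'b': 45, 'y': 36}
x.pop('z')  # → 84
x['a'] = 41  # {'item': 2, 'a': 41, 'c': 70, 'b': 45, 'y': 36}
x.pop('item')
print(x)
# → {'a': 41, 'c': 70, 'b': 45, 'y': 36}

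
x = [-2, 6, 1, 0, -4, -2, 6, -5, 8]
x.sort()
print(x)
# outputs [-5, -4, -2, -2, 0, 1, 6, 6, 8]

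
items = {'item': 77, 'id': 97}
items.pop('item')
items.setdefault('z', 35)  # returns 35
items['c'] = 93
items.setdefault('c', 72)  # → 93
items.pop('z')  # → 35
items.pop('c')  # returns 93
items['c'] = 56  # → {'id': 97, 'c': 56}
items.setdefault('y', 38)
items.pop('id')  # 97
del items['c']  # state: {'y': 38}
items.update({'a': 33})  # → {'y': 38, 'a': 33}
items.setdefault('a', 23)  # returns 33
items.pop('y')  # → 38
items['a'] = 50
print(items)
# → {'a': 50}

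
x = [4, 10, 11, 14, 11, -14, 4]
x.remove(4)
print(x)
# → [10, 11, 14, 11, -14, 4]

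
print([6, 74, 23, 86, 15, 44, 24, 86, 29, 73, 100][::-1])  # [100, 73, 29, 86, 24, 44, 15, 86, 23, 74, 6]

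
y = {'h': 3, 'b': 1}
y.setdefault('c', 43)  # 43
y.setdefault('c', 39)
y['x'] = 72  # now {'h': 3, 'b': 1, 'c': 43, 'x': 72}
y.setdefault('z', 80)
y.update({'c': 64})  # {'h': 3, 'b': 1, 'c': 64, 'x': 72, 'z': 80}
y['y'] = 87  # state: {'h': 3, 'b': 1, 'c': 64, 'x': 72, 'z': 80, 'y': 87}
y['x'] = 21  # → {'h': 3, 'b': 1, 'c': 64, 'x': 21, 'z': 80, 'y': 87}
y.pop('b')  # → 1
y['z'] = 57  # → {'h': 3, 'c': 64, 'x': 21, 'z': 57, 'y': 87}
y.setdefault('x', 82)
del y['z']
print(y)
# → {'h': 3, 'c': 64, 'x': 21, 'y': 87}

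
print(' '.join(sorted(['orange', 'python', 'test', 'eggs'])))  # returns eggs orange python test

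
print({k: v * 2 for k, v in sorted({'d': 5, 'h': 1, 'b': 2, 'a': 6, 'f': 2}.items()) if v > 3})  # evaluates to {'a': 12, 'd': 10}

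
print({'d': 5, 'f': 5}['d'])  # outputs 5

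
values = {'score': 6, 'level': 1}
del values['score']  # {'level': 1}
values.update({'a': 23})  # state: {'level': 1, 'a': 23}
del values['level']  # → {'a': 23}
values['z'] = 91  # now {'a': 23, 'z': 91}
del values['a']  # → {'z': 91}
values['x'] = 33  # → {'z': 91, 'x': 33}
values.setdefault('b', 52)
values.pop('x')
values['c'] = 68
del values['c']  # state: {'z': 91, 'b': 52}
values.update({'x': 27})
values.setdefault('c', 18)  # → 18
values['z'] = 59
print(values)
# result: {'z': 59, 'b': 52, 'x': 27, 'c': 18}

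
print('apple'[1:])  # pple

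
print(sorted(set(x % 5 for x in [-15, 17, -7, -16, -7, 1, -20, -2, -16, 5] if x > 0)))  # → [0, 1, 2]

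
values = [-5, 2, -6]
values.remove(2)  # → [-5, -6]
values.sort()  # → [-6, -5]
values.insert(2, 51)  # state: [-6, -5, 51]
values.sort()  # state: [-6, -5, 51]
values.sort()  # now [-6, -5, 51]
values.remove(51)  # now [-6, -5]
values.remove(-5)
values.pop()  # -6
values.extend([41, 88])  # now [41, 88]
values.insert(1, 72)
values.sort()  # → [41, 72, 88]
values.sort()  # [41, 72, 88]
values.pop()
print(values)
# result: [41, 72]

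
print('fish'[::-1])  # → hsif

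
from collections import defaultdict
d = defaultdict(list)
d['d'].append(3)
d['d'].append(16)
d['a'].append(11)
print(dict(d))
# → {'d': [3, 16], 'a': [11]}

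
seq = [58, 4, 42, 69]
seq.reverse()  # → [69, 42, 4, 58]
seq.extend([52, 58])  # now [69, 42, 4, 58, 52, 58]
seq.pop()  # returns 58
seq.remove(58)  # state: [69, 42, 4, 52]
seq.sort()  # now [4, 42, 52, 69]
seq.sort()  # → [4, 42, 52, 69]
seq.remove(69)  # [4, 42, 52]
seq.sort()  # [4, 42, 52]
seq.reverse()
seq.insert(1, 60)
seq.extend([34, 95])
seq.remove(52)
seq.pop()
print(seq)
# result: [60, 42, 4, 34]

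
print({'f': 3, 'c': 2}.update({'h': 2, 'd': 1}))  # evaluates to None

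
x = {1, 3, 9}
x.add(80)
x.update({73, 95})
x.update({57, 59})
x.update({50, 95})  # {1, 3, 9, 50, 57, 59, 73, 80, 95}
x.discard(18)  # {1, 3, 9, 50, 57, 59, 73, 80, 95}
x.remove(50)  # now {1, 3, 9, 57, 59, 73, 80, 95}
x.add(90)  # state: {1, 3, 9, 57, 59, 73, 80, 90, 95}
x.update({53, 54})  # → {1, 3, 9, 53, 54, 57, 59, 73, 80, 90, 95}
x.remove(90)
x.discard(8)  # {1, 3, 9, 53, 54, 57, 59, 73, 80, 95}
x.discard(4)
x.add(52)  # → {1, 3, 9, 52, 53, 54, 57, 59, 73, 80, 95}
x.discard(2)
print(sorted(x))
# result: [1, 3, 9, 52, 53, 54, 57, 59, 73, 80, 95]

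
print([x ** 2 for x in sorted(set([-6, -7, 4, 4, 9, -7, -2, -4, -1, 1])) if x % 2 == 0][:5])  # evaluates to [36, 16, 4, 16]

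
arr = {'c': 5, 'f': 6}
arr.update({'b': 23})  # {'c': 5, 'f': 6, 'b': 23}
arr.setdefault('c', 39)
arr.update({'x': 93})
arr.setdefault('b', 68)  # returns 23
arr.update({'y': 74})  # {'c': 5, 'f': 6, 'b': 23, 'x': 93, 'y': 74}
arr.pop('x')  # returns 93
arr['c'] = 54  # {'c': 54, 'f': 6, 'b': 23, 'y': 74}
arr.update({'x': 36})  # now {'c': 54, 'f': 6, 'b': 23, 'y': 74, 'x': 36}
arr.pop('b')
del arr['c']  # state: {'f': 6, 'y': 74, 'x': 36}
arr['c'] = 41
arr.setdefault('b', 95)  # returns 95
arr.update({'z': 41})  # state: {'f': 6, 'y': 74, 'x': 36, 'c': 41, 'b': 95, 'z': 41}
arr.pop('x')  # 36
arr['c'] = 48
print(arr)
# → {'f': 6, 'y': 74, 'c': 48, 'b': 95, 'z': 41}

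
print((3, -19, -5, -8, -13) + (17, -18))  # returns (3, -19, -5, -8, -13, 17, -18)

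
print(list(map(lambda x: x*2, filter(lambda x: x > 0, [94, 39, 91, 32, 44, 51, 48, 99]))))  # [188, 78, 182, 64, 88, 102, 96, 198]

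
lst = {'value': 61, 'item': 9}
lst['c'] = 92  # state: {'value': 61, 'item': 9, 'c': 92}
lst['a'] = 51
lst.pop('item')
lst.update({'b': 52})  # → {'value': 61, 'c': 92, 'a': 51, 'b': 52}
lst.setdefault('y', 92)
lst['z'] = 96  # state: {'value': 61, 'c': 92, 'a': 51, 'b': 52, 'y': 92, 'z': 96}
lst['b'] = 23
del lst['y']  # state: {'value': 61, 'c': 92, 'a': 51, 'b': 23, 'z': 96}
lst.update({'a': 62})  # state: {'value': 61, 'c': 92, 'a': 62, 'b': 23, 'z': 96}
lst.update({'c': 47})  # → {'value': 61, 'c': 47, 'a': 62, 'b': 23, 'z': 96}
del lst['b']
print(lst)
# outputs {'value': 61, 'c': 47, 'a': 62, 'z': 96}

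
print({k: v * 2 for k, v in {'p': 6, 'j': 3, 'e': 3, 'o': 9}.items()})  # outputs {'p': 12, 'j': 6, 'e': 6, 'o': 18}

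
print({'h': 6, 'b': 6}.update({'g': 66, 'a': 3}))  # None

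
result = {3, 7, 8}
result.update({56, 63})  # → {3, 7, 8, 56, 63}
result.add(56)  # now {3, 7, 8, 56, 63}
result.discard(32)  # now {3, 7, 8, 56, 63}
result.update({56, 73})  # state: {3, 7, 8, 56, 63, 73}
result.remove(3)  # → {7, 8, 56, 63, 73}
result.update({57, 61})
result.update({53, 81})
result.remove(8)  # {7, 53, 56, 57, 61, 63, 73, 81}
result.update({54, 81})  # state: {7, 53, 54, 56, 57, 61, 63, 73, 81}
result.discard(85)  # {7, 53, 54, 56, 57, 61, 63, 73, 81}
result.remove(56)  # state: {7, 53, 54, 57, 61, 63, 73, 81}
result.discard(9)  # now {7, 53, 54, 57, 61, 63, 73, 81}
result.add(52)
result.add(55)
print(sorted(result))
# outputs [7, 52, 53, 54, 55, 57, 61, 63, 73, 81]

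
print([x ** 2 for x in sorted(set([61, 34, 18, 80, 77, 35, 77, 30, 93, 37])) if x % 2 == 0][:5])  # [324, 900, 1156, 6400]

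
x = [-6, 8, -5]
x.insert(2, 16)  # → [-6, 8, 16, -5]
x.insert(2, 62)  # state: [-6, 8, 62, 16, -5]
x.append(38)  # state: [-6, 8, 62, 16, -5, 38]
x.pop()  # 38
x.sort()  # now [-6, -5, 8, 16, 62]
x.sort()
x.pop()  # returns 62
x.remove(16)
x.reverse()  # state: [8, -5, -6]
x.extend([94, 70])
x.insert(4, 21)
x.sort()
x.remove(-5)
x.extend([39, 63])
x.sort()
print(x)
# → [-6, 8, 21, 39, 63, 70, 94]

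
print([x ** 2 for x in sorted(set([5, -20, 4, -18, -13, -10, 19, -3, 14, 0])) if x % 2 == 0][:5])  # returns [400, 324, 100, 0, 16]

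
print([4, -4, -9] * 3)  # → [4, -4, -9, 4, -4, -9, 4, -4, -9]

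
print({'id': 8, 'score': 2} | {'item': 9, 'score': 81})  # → {'id': 8, 'score': 81, 'item': 9}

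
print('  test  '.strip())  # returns test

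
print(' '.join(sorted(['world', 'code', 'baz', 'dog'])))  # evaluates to baz code dog world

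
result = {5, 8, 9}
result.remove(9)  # {5, 8}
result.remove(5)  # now {8}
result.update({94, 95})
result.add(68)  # {8, 68, 94, 95}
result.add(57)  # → {8, 57, 68, 94, 95}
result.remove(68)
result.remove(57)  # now {8, 94, 95}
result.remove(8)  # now {94, 95}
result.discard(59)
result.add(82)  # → {82, 94, 95}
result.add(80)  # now {80, 82, 94, 95}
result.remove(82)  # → {80, 94, 95}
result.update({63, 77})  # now {63, 77, 80, 94, 95}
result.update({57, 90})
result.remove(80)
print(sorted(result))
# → [57, 63, 77, 90, 94, 95]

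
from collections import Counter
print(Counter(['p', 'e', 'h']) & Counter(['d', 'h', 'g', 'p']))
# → Counter({'p': 1, 'h': 1})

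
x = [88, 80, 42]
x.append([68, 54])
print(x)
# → [88, 80, 42, [68, 54]]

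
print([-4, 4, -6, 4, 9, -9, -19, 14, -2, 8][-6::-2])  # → [9, -6, -4]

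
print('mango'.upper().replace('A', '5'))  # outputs M5NGO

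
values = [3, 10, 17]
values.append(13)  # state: [3, 10, 17, 13]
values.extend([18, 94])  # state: [3, 10, 17, 13, 18, 94]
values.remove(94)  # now [3, 10, 17, 13, 18]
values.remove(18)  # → [3, 10, 17, 13]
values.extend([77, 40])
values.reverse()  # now [40, 77, 13, 17, 10, 3]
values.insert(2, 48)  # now [40, 77, 48, 13, 17, 10, 3]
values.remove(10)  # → [40, 77, 48, 13, 17, 3]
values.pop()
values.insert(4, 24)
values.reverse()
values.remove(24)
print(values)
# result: [17, 13, 48, 77, 40]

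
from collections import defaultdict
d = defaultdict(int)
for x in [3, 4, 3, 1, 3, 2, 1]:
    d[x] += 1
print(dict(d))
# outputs {3: 3, 4: 1, 1: 2, 2: 1}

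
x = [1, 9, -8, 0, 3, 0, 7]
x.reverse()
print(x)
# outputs [7, 0, 3, 0, -8, 9, 1]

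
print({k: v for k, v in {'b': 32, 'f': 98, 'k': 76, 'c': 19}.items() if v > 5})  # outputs {'b': 32, 'f': 98, 'k': 76, 'c': 19}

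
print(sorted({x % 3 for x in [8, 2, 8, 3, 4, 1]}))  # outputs [0, 1, 2]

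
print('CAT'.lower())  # cat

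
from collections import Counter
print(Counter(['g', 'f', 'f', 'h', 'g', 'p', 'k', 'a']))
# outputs Counter({'g': 2, 'f': 2, 'h': 1, 'p': 1, 'k': 1, 'a': 1})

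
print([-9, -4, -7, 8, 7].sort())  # None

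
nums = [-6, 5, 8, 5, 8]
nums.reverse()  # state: [8, 5, 8, 5, -6]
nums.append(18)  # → [8, 5, 8, 5, -6, 18]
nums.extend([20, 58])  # [8, 5, 8, 5, -6, 18, 20, 58]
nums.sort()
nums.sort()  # [-6, 5, 5, 8, 8, 18, 20, 58]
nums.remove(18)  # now [-6, 5, 5, 8, 8, 20, 58]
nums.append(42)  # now [-6, 5, 5, 8, 8, 20, 58, 42]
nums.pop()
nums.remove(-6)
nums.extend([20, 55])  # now [5, 5, 8, 8, 20, 58, 20, 55]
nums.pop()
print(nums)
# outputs [5, 5, 8, 8, 20, 58, 20]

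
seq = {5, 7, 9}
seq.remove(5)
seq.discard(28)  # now {7, 9}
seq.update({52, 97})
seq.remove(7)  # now {9, 52, 97}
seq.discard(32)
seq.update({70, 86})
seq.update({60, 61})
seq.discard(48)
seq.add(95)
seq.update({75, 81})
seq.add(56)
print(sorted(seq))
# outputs [9, 52, 56, 60, 61, 70, 75, 81, 86, 95, 97]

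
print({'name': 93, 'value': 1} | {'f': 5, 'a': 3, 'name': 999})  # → {'name': 999, 'value': 1, 'f': 5, 'a': 3}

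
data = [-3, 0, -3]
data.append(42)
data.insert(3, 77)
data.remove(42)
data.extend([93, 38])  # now [-3, 0, -3, 77, 93, 38]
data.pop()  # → 38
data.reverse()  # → [93, 77, -3, 0, -3]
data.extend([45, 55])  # [93, 77, -3, 0, -3, 45, 55]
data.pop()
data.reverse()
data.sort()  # [-3, -3, 0, 45, 77, 93]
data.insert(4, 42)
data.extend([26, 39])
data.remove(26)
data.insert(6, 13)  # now [-3, -3, 0, 45, 42, 77, 13, 93, 39]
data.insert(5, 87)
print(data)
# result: [-3, -3, 0, 45, 42, 87, 77, 13, 93, 39]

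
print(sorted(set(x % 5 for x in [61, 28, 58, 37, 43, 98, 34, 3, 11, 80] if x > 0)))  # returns [0, 1, 2, 3, 4]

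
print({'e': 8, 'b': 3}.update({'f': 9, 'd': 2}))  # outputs None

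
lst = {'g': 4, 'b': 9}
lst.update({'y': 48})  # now {'g': 4, 'b': 9, 'y': 48}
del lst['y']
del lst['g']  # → {'b': 9}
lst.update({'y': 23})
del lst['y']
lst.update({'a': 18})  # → {'b': 9, 'a': 18}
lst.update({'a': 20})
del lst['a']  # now {'b': 9}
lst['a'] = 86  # {'b': 9, 'a': 86}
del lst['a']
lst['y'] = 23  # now {'b': 9, 'y': 23}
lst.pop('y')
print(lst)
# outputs {'b': 9}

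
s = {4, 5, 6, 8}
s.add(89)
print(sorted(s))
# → [4, 5, 6, 8, 89]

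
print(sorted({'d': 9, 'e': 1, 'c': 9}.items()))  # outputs [('c', 9), ('d', 9), ('e', 1)]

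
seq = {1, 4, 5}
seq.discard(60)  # {1, 4, 5}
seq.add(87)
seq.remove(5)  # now {1, 4, 87}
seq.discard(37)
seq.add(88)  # {1, 4, 87, 88}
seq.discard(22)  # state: {1, 4, 87, 88}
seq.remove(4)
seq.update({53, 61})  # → {1, 53, 61, 87, 88}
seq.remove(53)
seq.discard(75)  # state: {1, 61, 87, 88}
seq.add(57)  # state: {1, 57, 61, 87, 88}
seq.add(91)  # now {1, 57, 61, 87, 88, 91}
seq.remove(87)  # {1, 57, 61, 88, 91}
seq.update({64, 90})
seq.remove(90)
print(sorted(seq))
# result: [1, 57, 61, 64, 88, 91]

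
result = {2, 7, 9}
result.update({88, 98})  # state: {2, 7, 9, 88, 98}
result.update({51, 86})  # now {2, 7, 9, 51, 86, 88, 98}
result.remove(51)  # {2, 7, 9, 86, 88, 98}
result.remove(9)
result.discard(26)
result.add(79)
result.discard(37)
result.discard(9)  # {2, 7, 79, 86, 88, 98}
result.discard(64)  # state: {2, 7, 79, 86, 88, 98}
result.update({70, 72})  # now {2, 7, 70, 72, 79, 86, 88, 98}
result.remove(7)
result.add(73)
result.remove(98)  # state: {2, 70, 72, 73, 79, 86, 88}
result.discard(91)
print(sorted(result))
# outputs [2, 70, 72, 73, 79, 86, 88]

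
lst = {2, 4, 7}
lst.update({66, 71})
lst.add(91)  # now {2, 4, 7, 66, 71, 91}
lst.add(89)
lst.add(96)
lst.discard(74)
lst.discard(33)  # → {2, 4, 7, 66, 71, 89, 91, 96}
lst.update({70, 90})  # {2, 4, 7, 66, 70, 71, 89, 90, 91, 96}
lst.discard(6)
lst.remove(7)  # {2, 4, 66, 70, 71, 89, 90, 91, 96}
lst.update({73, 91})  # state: {2, 4, 66, 70, 71, 73, 89, 90, 91, 96}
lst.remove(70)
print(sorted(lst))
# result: [2, 4, 66, 71, 73, 89, 90, 91, 96]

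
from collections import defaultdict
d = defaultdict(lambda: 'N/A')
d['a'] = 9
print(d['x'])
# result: N/A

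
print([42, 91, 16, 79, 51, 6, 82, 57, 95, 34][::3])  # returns [42, 79, 82, 34]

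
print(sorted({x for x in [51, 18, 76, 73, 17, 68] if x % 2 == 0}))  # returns [18, 68, 76]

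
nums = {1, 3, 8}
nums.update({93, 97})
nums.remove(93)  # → {1, 3, 8, 97}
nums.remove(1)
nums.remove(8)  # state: {3, 97}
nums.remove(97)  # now {3}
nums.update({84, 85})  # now {3, 84, 85}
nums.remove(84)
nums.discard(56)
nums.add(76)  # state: {3, 76, 85}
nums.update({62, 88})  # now {3, 62, 76, 85, 88}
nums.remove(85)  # {3, 62, 76, 88}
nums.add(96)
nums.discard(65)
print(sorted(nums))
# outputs [3, 62, 76, 88, 96]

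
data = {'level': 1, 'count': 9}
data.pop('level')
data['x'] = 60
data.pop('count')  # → 9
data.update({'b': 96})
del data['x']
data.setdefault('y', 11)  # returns 11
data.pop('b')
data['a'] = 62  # {'y': 11, 'a': 62}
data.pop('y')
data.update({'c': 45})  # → {'a': 62, 'c': 45}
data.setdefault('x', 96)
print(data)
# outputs {'a': 62, 'c': 45, 'x': 96}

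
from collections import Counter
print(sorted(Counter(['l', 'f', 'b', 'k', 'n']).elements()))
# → ['b', 'f', 'k', 'l', 'n']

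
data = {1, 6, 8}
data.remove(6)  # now {1, 8}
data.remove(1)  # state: {8}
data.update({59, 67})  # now {8, 59, 67}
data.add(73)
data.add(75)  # {8, 59, 67, 73, 75}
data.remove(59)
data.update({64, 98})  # {8, 64, 67, 73, 75, 98}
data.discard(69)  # {8, 64, 67, 73, 75, 98}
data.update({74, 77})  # {8, 64, 67, 73, 74, 75, 77, 98}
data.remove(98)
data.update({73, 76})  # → {8, 64, 67, 73, 74, 75, 76, 77}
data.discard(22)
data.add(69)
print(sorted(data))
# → [8, 64, 67, 69, 73, 74, 75, 76, 77]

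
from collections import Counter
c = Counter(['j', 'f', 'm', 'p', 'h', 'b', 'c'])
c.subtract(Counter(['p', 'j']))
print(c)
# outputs Counter({'f': 1, 'm': 1, 'h': 1, 'b': 1, 'c': 1, 'j': 0, 'p': 0})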